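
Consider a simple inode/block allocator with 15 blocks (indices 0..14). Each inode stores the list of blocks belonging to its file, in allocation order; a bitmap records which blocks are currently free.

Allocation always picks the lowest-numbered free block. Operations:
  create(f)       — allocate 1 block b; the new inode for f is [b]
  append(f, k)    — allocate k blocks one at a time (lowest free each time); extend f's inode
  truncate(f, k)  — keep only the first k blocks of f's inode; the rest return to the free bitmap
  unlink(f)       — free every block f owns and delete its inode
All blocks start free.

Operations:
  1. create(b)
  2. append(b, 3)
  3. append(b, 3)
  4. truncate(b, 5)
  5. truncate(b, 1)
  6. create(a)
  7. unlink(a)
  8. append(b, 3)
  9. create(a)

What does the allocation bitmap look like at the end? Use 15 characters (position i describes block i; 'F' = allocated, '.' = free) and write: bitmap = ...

after create(b) → b:[0]  free=[F..............]
after append(b, 3) → b:[0, 1, 2, 3]  free=[FFFF...........]
after append(b, 3) → b:[0, 1, 2, 3, 4, 5, 6]  free=[FFFFFFF........]
after truncate(b, 5) → b:[0, 1, 2, 3, 4]  free=[FFFFF..........]
after truncate(b, 1) → b:[0]  free=[F..............]
after create(a) → a:[1], b:[0]  free=[FF.............]
after unlink(a) → b:[0]  free=[F..............]
after append(b, 3) → b:[0, 1, 2, 3]  free=[FFFF...........]
after create(a) → a:[4], b:[0, 1, 2, 3]  free=[FFFFF..........]

bitmap = FFFFF..........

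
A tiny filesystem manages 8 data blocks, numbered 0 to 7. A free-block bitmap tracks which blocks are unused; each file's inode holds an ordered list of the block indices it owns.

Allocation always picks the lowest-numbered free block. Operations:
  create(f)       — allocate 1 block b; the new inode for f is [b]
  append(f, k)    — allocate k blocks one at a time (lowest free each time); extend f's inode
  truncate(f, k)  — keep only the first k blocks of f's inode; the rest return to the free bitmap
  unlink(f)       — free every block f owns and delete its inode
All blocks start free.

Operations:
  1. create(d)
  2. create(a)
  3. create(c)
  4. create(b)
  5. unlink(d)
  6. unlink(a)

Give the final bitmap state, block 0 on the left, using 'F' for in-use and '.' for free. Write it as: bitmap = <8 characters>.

bitmap = ..FF....

[1] create(d) — d=0 (map F.......)
[2] create(a) — a=1 d=0 (map FF......)
[3] create(c) — a=1 c=2 d=0 (map FFF.....)
[4] create(b) — a=1 b=3 c=2 d=0 (map FFFF....)
[5] unlink(d) — a=1 b=3 c=2 (map .FFF....)
[6] unlink(a) — b=3 c=2 (map ..FF....)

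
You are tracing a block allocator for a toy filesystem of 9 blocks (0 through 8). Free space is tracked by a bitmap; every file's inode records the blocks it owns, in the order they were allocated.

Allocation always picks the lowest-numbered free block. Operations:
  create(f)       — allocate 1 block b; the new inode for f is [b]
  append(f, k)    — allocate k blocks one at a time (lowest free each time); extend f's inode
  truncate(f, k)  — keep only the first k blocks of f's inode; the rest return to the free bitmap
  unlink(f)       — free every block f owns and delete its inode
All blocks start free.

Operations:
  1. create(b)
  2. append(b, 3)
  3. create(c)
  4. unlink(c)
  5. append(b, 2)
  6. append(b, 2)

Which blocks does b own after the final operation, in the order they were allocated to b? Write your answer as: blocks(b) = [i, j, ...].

  1. create(b)  ⇒  F........  {b→[0]}
  2. append(b, 3)  ⇒  FFFF.....  {b→[0, 1, 2, 3]}
  3. create(c)  ⇒  FFFFF....  {b→[0, 1, 2, 3]; c→[4]}
  4. unlink(c)  ⇒  FFFF.....  {b→[0, 1, 2, 3]}
  5. append(b, 2)  ⇒  FFFFFF...  {b→[0, 1, 2, 3, 4, 5]}
  6. append(b, 2)  ⇒  FFFFFFFF.  {b→[0, 1, 2, 3, 4, 5, 6, 7]}

blocks(b) = [0, 1, 2, 3, 4, 5, 6, 7]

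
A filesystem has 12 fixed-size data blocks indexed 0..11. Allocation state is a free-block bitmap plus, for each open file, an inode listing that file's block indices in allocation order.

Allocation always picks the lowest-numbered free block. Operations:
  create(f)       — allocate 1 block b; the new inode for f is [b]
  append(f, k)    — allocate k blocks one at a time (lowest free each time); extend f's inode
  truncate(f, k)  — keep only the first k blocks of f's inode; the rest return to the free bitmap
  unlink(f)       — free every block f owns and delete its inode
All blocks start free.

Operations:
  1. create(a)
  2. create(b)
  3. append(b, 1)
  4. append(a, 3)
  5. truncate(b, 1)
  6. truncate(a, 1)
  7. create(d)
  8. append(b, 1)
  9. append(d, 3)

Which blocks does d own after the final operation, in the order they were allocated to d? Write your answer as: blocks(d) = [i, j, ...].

  1. create(a)  ⇒  F...........  {a→[0]}
  2. create(b)  ⇒  FF..........  {a→[0]; b→[1]}
  3. append(b, 1)  ⇒  FFF.........  {a→[0]; b→[1, 2]}
  4. append(a, 3)  ⇒  FFFFFF......  {a→[0, 3, 4, 5]; b→[1, 2]}
  5. truncate(b, 1)  ⇒  FF.FFF......  {a→[0, 3, 4, 5]; b→[1]}
  6. truncate(a, 1)  ⇒  FF..........  {a→[0]; b→[1]}
  7. create(d)  ⇒  FFF.........  {a→[0]; b→[1]; d→[2]}
  8. append(b, 1)  ⇒  FFFF........  {a→[0]; b→[1, 3]; d→[2]}
  9. append(d, 3)  ⇒  FFFFFFF.....  {a→[0]; b→[1, 3]; d→[2, 4, 5, 6]}

blocks(d) = [2, 4, 5, 6]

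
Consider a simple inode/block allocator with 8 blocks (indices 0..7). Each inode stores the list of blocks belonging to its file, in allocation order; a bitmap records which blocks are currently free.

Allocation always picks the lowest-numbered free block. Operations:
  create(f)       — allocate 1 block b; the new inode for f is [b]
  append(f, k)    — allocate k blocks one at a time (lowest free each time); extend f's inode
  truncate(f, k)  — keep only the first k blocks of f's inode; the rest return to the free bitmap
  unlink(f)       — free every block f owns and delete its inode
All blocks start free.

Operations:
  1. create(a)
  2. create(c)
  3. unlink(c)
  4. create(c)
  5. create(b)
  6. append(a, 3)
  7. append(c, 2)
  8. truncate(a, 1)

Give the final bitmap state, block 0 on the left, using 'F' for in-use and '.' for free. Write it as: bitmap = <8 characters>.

bitmap = FFF...FF

after create(a) → a:[0]  free=[F.......]
after create(c) → a:[0], c:[1]  free=[FF......]
after unlink(c) → a:[0]  free=[F.......]
after create(c) → a:[0], c:[1]  free=[FF......]
after create(b) → a:[0], b:[2], c:[1]  free=[FFF.....]
after append(a, 3) → a:[0, 3, 4, 5], b:[2], c:[1]  free=[FFFFFF..]
after append(c, 2) → a:[0, 3, 4, 5], b:[2], c:[1, 6, 7]  free=[FFFFFFFF]
after truncate(a, 1) → a:[0], b:[2], c:[1, 6, 7]  free=[FFF...FF]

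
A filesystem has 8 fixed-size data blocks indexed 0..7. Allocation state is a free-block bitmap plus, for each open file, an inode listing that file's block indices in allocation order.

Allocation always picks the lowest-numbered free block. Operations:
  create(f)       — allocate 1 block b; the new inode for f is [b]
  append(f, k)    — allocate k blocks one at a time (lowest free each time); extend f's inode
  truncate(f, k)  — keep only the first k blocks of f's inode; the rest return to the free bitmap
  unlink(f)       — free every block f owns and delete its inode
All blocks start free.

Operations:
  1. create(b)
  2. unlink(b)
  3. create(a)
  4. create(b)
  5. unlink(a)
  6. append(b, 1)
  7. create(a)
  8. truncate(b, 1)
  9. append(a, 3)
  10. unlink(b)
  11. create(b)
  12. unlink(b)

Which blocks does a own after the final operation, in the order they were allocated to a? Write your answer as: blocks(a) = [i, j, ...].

[1] create(b) — b=0 (map F.......)
[2] unlink(b) —  (map ........)
[3] create(a) — a=0 (map F.......)
[4] create(b) — a=0 b=1 (map FF......)
[5] unlink(a) — b=1 (map .F......)
[6] append(b, 1) — b=1,0 (map FF......)
[7] create(a) — a=2 b=1,0 (map FFF.....)
[8] truncate(b, 1) — a=2 b=1 (map .FF.....)
[9] append(a, 3) — a=2,0,3,4 b=1 (map FFFFF...)
[10] unlink(b) — a=2,0,3,4 (map F.FFF...)
[11] create(b) — a=2,0,3,4 b=1 (map FFFFF...)
[12] unlink(b) — a=2,0,3,4 (map F.FFF...)

blocks(a) = [2, 0, 3, 4]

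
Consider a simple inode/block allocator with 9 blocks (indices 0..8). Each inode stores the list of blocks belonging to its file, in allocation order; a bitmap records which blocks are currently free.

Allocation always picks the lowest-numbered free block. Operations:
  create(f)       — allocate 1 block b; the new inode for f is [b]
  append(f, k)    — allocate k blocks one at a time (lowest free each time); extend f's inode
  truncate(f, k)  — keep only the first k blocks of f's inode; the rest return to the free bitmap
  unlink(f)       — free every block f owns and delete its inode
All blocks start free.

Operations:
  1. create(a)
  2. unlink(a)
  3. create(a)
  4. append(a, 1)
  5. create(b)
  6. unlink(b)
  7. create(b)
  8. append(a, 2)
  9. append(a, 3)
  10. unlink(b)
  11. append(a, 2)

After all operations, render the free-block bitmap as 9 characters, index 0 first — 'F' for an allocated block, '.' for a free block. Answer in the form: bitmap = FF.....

bitmap = FFFFFFFFF

[1] create(a) — a=0 (map F........)
[2] unlink(a) —  (map .........)
[3] create(a) — a=0 (map F........)
[4] append(a, 1) — a=0,1 (map FF.......)
[5] create(b) — a=0,1 b=2 (map FFF......)
[6] unlink(b) — a=0,1 (map FF.......)
[7] create(b) — a=0,1 b=2 (map FFF......)
[8] append(a, 2) — a=0,1,3,4 b=2 (map FFFFF....)
[9] append(a, 3) — a=0,1,3,4,5,6,7 b=2 (map FFFFFFFF.)
[10] unlink(b) — a=0,1,3,4,5,6,7 (map FF.FFFFF.)
[11] append(a, 2) — a=0,1,3,4,5,6,7,2,8 (map FFFFFFFFF)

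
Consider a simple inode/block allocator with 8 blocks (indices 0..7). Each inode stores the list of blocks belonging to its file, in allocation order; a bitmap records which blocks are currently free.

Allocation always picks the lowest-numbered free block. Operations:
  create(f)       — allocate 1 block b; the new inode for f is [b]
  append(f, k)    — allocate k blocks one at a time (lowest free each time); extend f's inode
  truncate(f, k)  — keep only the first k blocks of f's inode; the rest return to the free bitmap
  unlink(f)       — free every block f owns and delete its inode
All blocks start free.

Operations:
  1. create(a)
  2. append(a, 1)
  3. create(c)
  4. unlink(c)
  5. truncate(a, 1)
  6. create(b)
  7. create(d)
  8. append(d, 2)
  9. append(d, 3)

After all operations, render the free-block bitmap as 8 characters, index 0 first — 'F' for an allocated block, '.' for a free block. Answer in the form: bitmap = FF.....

bitmap = FFFFFFFF

create(a): bitmap=F....... | a=[0]
append(a, 1): bitmap=FF...... | a=[0, 1]
create(c): bitmap=FFF..... | a=[0, 1] c=[2]
unlink(c): bitmap=FF...... | a=[0, 1]
truncate(a, 1): bitmap=F....... | a=[0]
create(b): bitmap=FF...... | a=[0] b=[1]
create(d): bitmap=FFF..... | a=[0] b=[1] d=[2]
append(d, 2): bitmap=FFFFF... | a=[0] b=[1] d=[2, 3, 4]
append(d, 3): bitmap=FFFFFFFF | a=[0] b=[1] d=[2, 3, 4, 5, 6, 7]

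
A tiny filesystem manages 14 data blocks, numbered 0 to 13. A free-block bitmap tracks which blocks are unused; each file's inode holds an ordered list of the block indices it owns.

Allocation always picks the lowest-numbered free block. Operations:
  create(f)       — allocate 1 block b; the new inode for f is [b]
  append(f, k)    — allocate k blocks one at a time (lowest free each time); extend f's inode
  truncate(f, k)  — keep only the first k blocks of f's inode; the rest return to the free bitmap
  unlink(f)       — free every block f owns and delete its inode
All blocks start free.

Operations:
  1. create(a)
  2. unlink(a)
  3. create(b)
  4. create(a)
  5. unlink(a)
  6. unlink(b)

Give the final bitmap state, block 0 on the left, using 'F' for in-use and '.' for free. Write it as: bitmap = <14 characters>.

bitmap = ..............

  1. create(a)  ⇒  F.............  {a→[0]}
  2. unlink(a)  ⇒  ..............  {}
  3. create(b)  ⇒  F.............  {b→[0]}
  4. create(a)  ⇒  FF............  {a→[1]; b→[0]}
  5. unlink(a)  ⇒  F.............  {b→[0]}
  6. unlink(b)  ⇒  ..............  {}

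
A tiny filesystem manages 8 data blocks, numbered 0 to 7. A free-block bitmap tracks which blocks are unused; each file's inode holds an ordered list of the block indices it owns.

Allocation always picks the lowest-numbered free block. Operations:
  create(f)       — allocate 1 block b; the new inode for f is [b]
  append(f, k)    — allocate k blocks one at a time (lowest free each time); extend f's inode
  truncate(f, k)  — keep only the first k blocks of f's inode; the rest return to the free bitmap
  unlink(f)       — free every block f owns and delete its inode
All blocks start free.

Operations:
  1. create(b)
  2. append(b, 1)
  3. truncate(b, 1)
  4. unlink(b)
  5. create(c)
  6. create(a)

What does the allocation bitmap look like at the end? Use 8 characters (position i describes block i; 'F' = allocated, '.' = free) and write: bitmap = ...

create(b): bitmap=F....... | b=[0]
append(b, 1): bitmap=FF...... | b=[0, 1]
truncate(b, 1): bitmap=F....... | b=[0]
unlink(b): bitmap=........ | 
create(c): bitmap=F....... | c=[0]
create(a): bitmap=FF...... | a=[1] c=[0]

bitmap = FF......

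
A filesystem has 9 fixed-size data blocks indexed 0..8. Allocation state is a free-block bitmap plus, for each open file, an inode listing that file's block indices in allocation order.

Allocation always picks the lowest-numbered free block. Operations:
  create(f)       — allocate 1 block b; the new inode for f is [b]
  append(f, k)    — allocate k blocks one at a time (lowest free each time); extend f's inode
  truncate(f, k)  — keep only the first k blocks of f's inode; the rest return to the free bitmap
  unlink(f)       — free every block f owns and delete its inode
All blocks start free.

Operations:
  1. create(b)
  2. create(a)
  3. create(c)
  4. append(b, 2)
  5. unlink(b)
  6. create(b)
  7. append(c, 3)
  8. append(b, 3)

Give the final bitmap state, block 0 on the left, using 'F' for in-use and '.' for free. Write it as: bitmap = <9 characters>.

  1. create(b)  ⇒  F........  {b→[0]}
  2. create(a)  ⇒  FF.......  {a→[1]; b→[0]}
  3. create(c)  ⇒  FFF......  {a→[1]; b→[0]; c→[2]}
  4. append(b, 2)  ⇒  FFFFF....  {a→[1]; b→[0, 3, 4]; c→[2]}
  5. unlink(b)  ⇒  .FF......  {a→[1]; c→[2]}
  6. create(b)  ⇒  FFF......  {a→[1]; b→[0]; c→[2]}
  7. append(c, 3)  ⇒  FFFFFF...  {a→[1]; b→[0]; c→[2, 3, 4, 5]}
  8. append(b, 3)  ⇒  FFFFFFFFF  {a→[1]; b→[0, 6, 7, 8]; c→[2, 3, 4, 5]}

bitmap = FFFFFFFFF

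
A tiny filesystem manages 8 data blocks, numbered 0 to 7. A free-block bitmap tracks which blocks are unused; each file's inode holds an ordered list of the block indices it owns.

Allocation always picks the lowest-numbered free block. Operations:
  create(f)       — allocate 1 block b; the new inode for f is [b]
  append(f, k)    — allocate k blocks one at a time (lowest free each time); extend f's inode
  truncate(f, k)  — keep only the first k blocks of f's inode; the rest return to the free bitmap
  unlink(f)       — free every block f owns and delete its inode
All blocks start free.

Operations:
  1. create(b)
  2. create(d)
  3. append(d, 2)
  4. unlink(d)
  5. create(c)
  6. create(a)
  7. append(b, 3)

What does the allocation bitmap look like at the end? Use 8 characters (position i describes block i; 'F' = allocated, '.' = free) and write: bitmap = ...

bitmap = FFFFFF..

after create(b) → b:[0]  free=[F.......]
after create(d) → b:[0], d:[1]  free=[FF......]
after append(d, 2) → b:[0], d:[1, 2, 3]  free=[FFFF....]
after unlink(d) → b:[0]  free=[F.......]
after create(c) → b:[0], c:[1]  free=[FF......]
after create(a) → a:[2], b:[0], c:[1]  free=[FFF.....]
after append(b, 3) → a:[2], b:[0, 3, 4, 5], c:[1]  free=[FFFFFF..]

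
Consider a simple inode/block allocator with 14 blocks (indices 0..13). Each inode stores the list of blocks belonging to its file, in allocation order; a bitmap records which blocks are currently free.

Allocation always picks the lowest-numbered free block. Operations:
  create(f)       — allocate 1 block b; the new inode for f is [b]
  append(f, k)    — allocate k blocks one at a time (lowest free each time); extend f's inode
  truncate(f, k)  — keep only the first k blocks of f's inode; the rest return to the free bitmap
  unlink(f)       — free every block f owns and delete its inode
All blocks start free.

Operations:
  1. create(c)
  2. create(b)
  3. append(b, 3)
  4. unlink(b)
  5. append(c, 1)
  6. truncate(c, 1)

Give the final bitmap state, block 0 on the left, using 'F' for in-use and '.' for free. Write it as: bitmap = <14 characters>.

[1] create(c) — c=0 (map F.............)
[2] create(b) — b=1 c=0 (map FF............)
[3] append(b, 3) — b=1,2,3,4 c=0 (map FFFFF.........)
[4] unlink(b) — c=0 (map F.............)
[5] append(c, 1) — c=0,1 (map FF............)
[6] truncate(c, 1) — c=0 (map F.............)

bitmap = F.............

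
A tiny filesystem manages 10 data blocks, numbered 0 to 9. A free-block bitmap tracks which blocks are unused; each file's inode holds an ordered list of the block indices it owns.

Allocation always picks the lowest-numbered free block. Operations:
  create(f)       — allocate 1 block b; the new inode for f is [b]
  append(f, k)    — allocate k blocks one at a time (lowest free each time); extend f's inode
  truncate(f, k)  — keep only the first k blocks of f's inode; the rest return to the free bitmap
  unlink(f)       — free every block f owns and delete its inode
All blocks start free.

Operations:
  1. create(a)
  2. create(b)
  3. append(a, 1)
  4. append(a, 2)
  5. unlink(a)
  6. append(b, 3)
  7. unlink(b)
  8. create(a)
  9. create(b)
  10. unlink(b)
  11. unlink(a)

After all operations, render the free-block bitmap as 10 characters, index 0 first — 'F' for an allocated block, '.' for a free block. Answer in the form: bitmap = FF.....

  1. create(a)  ⇒  F.........  {a→[0]}
  2. create(b)  ⇒  FF........  {a→[0]; b→[1]}
  3. append(a, 1)  ⇒  FFF.......  {a→[0, 2]; b→[1]}
  4. append(a, 2)  ⇒  FFFFF.....  {a→[0, 2, 3, 4]; b→[1]}
  5. unlink(a)  ⇒  .F........  {b→[1]}
  6. append(b, 3)  ⇒  FFFF......  {b→[1, 0, 2, 3]}
  7. unlink(b)  ⇒  ..........  {}
  8. create(a)  ⇒  F.........  {a→[0]}
  9. create(b)  ⇒  FF........  {a→[0]; b→[1]}
  10. unlink(b)  ⇒  F.........  {a→[0]}
  11. unlink(a)  ⇒  ..........  {}

bitmap = ..........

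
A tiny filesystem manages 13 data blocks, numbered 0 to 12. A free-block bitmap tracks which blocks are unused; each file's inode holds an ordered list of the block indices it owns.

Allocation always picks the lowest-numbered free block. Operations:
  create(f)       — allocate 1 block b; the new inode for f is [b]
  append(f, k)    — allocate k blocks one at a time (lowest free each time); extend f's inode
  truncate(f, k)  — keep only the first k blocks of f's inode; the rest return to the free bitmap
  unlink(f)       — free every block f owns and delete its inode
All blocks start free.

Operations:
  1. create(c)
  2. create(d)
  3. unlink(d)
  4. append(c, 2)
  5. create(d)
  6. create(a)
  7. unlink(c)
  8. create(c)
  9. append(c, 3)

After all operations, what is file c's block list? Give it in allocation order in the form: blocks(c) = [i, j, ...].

after create(c) → c:[0]  free=[F............]
after create(d) → c:[0], d:[1]  free=[FF...........]
after unlink(d) → c:[0]  free=[F............]
after append(c, 2) → c:[0, 1, 2]  free=[FFF..........]
after create(d) → c:[0, 1, 2], d:[3]  free=[FFFF.........]
after create(a) → a:[4], c:[0, 1, 2], d:[3]  free=[FFFFF........]
after unlink(c) → a:[4], d:[3]  free=[...FF........]
after create(c) → a:[4], c:[0], d:[3]  free=[F..FF........]
after append(c, 3) → a:[4], c:[0, 1, 2, 5], d:[3]  free=[FFFFFF.......]

blocks(c) = [0, 1, 2, 5]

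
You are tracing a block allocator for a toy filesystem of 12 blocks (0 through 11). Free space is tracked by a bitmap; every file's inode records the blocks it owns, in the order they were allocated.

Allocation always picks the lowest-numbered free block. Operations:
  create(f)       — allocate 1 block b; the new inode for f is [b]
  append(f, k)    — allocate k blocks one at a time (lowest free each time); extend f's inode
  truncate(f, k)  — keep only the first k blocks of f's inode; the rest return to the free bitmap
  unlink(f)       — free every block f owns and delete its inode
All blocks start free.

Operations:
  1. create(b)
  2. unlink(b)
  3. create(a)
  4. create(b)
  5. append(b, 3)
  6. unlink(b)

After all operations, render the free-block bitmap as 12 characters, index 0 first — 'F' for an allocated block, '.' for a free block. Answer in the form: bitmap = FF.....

after create(b) → b:[0]  free=[F...........]
after unlink(b) →   free=[............]
after create(a) → a:[0]  free=[F...........]
after create(b) → a:[0], b:[1]  free=[FF..........]
after append(b, 3) → a:[0], b:[1, 2, 3, 4]  free=[FFFFF.......]
after unlink(b) → a:[0]  free=[F...........]

bitmap = F...........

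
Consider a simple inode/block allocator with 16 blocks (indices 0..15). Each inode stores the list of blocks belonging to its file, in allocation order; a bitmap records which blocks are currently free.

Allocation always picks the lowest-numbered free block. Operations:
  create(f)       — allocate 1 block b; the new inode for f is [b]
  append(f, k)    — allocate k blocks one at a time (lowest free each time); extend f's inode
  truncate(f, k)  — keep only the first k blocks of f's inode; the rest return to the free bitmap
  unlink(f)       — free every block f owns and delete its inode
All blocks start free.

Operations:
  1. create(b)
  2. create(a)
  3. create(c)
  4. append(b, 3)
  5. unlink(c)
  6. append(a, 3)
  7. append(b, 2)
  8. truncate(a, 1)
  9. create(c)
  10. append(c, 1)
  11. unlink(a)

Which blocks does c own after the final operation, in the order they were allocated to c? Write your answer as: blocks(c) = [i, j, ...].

create(b): bitmap=F............... | b=[0]
create(a): bitmap=FF.............. | a=[1] b=[0]
create(c): bitmap=FFF............. | a=[1] b=[0] c=[2]
append(b, 3): bitmap=FFFFFF.......... | a=[1] b=[0, 3, 4, 5] c=[2]
unlink(c): bitmap=FF.FFF.......... | a=[1] b=[0, 3, 4, 5]
append(a, 3): bitmap=FFFFFFFF........ | a=[1, 2, 6, 7] b=[0, 3, 4, 5]
append(b, 2): bitmap=FFFFFFFFFF...... | a=[1, 2, 6, 7] b=[0, 3, 4, 5, 8, 9]
truncate(a, 1): bitmap=FF.FFF..FF...... | a=[1] b=[0, 3, 4, 5, 8, 9]
create(c): bitmap=FFFFFF..FF...... | a=[1] b=[0, 3, 4, 5, 8, 9] c=[2]
append(c, 1): bitmap=FFFFFFF.FF...... | a=[1] b=[0, 3, 4, 5, 8, 9] c=[2, 6]
unlink(a): bitmap=F.FFFFF.FF...... | b=[0, 3, 4, 5, 8, 9] c=[2, 6]

blocks(c) = [2, 6]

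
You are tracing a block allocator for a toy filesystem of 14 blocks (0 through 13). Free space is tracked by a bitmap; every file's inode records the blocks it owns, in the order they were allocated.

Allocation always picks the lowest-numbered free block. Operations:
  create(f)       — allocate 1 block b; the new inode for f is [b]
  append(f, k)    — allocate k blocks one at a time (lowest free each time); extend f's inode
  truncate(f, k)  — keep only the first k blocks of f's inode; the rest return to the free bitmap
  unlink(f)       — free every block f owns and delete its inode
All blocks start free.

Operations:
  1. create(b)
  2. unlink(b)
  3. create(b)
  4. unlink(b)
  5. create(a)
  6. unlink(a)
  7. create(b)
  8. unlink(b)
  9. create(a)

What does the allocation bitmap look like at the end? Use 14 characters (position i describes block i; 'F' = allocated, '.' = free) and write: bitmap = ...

after create(b) → b:[0]  free=[F.............]
after unlink(b) →   free=[..............]
after create(b) → b:[0]  free=[F.............]
after unlink(b) →   free=[..............]
after create(a) → a:[0]  free=[F.............]
after unlink(a) →   free=[..............]
after create(b) → b:[0]  free=[F.............]
after unlink(b) →   free=[..............]
after create(a) → a:[0]  free=[F.............]

bitmap = F.............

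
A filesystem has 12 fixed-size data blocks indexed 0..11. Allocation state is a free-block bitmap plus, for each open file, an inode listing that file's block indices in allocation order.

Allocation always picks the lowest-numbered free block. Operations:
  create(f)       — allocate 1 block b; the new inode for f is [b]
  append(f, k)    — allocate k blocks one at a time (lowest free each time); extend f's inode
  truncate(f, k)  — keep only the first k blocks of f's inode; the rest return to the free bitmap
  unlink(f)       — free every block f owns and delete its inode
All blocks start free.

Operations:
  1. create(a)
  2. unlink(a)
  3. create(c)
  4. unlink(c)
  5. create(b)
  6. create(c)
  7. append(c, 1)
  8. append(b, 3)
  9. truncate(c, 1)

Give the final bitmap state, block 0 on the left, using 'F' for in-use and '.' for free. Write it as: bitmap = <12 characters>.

bitmap = FF.FFF......

[1] create(a) — a=0 (map F...........)
[2] unlink(a) —  (map ............)
[3] create(c) — c=0 (map F...........)
[4] unlink(c) —  (map ............)
[5] create(b) — b=0 (map F...........)
[6] create(c) — b=0 c=1 (map FF..........)
[7] append(c, 1) — b=0 c=1,2 (map FFF.........)
[8] append(b, 3) — b=0,3,4,5 c=1,2 (map FFFFFF......)
[9] truncate(c, 1) — b=0,3,4,5 c=1 (map FF.FFF......)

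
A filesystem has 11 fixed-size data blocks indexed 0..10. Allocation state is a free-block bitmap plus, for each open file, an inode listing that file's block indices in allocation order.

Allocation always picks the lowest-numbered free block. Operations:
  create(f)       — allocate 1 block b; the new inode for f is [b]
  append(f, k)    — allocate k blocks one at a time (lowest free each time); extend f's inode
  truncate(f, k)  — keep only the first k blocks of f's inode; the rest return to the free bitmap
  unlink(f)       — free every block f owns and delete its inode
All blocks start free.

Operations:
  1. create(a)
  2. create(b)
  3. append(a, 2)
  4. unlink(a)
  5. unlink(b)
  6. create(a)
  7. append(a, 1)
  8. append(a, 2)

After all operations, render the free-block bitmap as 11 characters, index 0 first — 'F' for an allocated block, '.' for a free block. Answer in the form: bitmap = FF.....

bitmap = FFFF.......

after create(a) → a:[0]  free=[F..........]
after create(b) → a:[0], b:[1]  free=[FF.........]
after append(a, 2) → a:[0, 2, 3], b:[1]  free=[FFFF.......]
after unlink(a) → b:[1]  free=[.F.........]
after unlink(b) →   free=[...........]
after create(a) → a:[0]  free=[F..........]
after append(a, 1) → a:[0, 1]  free=[FF.........]
after append(a, 2) → a:[0, 1, 2, 3]  free=[FFFF.......]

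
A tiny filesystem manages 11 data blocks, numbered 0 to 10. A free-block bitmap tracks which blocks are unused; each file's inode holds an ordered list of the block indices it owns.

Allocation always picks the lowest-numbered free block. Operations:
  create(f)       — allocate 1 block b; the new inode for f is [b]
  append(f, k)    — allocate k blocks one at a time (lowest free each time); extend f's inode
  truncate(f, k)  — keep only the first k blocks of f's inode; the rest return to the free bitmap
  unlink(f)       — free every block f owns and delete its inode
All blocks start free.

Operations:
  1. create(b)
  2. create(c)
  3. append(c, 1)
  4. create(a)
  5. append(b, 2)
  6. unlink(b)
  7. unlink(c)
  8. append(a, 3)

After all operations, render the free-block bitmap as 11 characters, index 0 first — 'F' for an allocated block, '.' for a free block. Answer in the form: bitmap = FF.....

[1] create(b) — b=0 (map F..........)
[2] create(c) — b=0 c=1 (map FF.........)
[3] append(c, 1) — b=0 c=1,2 (map FFF........)
[4] create(a) — a=3 b=0 c=1,2 (map FFFF.......)
[5] append(b, 2) — a=3 b=0,4,5 c=1,2 (map FFFFFF.....)
[6] unlink(b) — a=3 c=1,2 (map .FFF.......)
[7] unlink(c) — a=3 (map ...F.......)
[8] append(a, 3) — a=3,0,1,2 (map FFFF.......)

bitmap = FFFF.......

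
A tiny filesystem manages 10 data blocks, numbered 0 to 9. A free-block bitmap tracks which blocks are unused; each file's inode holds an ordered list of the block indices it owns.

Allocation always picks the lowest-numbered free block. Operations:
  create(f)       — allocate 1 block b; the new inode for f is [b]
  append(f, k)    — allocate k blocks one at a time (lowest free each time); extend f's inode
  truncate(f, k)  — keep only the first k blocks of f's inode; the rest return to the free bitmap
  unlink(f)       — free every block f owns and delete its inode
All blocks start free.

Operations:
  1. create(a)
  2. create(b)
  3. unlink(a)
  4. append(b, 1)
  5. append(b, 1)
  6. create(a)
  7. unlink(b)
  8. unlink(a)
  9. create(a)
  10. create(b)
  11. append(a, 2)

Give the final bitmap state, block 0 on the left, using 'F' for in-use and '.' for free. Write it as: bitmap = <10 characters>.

[1] create(a) — a=0 (map F.........)
[2] create(b) — a=0 b=1 (map FF........)
[3] unlink(a) — b=1 (map .F........)
[4] append(b, 1) — b=1,0 (map FF........)
[5] append(b, 1) — b=1,0,2 (map FFF.......)
[6] create(a) — a=3 b=1,0,2 (map FFFF......)
[7] unlink(b) — a=3 (map ...F......)
[8] unlink(a) —  (map ..........)
[9] create(a) — a=0 (map F.........)
[10] create(b) — a=0 b=1 (map FF........)
[11] append(a, 2) — a=0,2,3 b=1 (map FFFF......)

bitmap = FFFF......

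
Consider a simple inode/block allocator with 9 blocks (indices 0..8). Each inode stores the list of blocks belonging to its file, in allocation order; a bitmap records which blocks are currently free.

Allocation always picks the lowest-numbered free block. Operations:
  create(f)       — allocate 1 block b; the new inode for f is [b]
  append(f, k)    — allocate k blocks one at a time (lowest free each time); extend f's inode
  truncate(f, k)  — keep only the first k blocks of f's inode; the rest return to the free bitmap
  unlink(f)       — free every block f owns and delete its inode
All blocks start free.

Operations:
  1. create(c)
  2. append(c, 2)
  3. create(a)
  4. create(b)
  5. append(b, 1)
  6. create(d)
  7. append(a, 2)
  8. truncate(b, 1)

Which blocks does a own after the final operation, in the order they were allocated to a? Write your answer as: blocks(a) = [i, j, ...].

create(c): bitmap=F........ | c=[0]
append(c, 2): bitmap=FFF...... | c=[0, 1, 2]
create(a): bitmap=FFFF..... | a=[3] c=[0, 1, 2]
create(b): bitmap=FFFFF.... | a=[3] b=[4] c=[0, 1, 2]
append(b, 1): bitmap=FFFFFF... | a=[3] b=[4, 5] c=[0, 1, 2]
create(d): bitmap=FFFFFFF.. | a=[3] b=[4, 5] c=[0, 1, 2] d=[6]
append(a, 2): bitmap=FFFFFFFFF | a=[3, 7, 8] b=[4, 5] c=[0, 1, 2] d=[6]
truncate(b, 1): bitmap=FFFFF.FFF | a=[3, 7, 8] b=[4] c=[0, 1, 2] d=[6]

blocks(a) = [3, 7, 8]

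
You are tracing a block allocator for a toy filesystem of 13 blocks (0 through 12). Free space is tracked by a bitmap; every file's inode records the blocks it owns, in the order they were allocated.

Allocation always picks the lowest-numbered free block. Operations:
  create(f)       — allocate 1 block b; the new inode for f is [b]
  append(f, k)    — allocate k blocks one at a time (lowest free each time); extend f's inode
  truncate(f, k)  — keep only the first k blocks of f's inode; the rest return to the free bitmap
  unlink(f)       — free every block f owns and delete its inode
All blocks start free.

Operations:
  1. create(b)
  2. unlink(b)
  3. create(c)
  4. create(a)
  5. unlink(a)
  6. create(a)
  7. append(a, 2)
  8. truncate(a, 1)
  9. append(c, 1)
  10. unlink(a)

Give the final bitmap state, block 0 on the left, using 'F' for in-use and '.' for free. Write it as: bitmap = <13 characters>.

[1] create(b) — b=0 (map F............)
[2] unlink(b) —  (map .............)
[3] create(c) — c=0 (map F............)
[4] create(a) — a=1 c=0 (map FF...........)
[5] unlink(a) — c=0 (map F............)
[6] create(a) — a=1 c=0 (map FF...........)
[7] append(a, 2) — a=1,2,3 c=0 (map FFFF.........)
[8] truncate(a, 1) — a=1 c=0 (map FF...........)
[9] append(c, 1) — a=1 c=0,2 (map FFF..........)
[10] unlink(a) — c=0,2 (map F.F..........)

bitmap = F.F..........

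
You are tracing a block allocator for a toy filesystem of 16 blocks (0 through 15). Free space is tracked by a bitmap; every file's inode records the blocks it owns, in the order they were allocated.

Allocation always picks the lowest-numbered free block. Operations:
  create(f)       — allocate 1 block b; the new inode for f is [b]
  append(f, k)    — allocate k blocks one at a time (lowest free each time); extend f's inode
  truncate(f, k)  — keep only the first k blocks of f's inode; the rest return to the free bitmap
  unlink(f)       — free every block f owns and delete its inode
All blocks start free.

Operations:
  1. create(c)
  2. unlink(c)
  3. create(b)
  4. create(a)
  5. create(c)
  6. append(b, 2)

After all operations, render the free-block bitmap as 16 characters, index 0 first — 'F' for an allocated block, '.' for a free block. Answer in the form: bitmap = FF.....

bitmap = FFFFF...........

after create(c) → c:[0]  free=[F...............]
after unlink(c) →   free=[................]
after create(b) → b:[0]  free=[F...............]
after create(a) → a:[1], b:[0]  free=[FF..............]
after create(c) → a:[1], b:[0], c:[2]  free=[FFF.............]
after append(b, 2) → a:[1], b:[0, 3, 4], c:[2]  free=[FFFFF...........]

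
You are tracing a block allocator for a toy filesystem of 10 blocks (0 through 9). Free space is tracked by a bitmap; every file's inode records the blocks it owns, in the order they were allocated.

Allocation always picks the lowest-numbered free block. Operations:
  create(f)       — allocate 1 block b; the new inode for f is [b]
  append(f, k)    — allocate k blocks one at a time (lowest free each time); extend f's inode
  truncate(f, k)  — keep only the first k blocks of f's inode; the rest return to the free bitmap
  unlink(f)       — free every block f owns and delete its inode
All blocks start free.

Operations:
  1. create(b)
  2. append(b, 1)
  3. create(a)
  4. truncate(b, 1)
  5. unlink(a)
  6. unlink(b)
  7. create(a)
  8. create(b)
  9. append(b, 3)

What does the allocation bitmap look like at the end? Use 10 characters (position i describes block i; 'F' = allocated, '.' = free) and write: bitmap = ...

bitmap = FFFFF.....

  1. create(b)  ⇒  F.........  {b→[0]}
  2. append(b, 1)  ⇒  FF........  {b→[0, 1]}
  3. create(a)  ⇒  FFF.......  {a→[2]; b→[0, 1]}
  4. truncate(b, 1)  ⇒  F.F.......  {a→[2]; b→[0]}
  5. unlink(a)  ⇒  F.........  {b→[0]}
  6. unlink(b)  ⇒  ..........  {}
  7. create(a)  ⇒  F.........  {a→[0]}
  8. create(b)  ⇒  FF........  {a→[0]; b→[1]}
  9. append(b, 3)  ⇒  FFFFF.....  {a→[0]; b→[1, 2, 3, 4]}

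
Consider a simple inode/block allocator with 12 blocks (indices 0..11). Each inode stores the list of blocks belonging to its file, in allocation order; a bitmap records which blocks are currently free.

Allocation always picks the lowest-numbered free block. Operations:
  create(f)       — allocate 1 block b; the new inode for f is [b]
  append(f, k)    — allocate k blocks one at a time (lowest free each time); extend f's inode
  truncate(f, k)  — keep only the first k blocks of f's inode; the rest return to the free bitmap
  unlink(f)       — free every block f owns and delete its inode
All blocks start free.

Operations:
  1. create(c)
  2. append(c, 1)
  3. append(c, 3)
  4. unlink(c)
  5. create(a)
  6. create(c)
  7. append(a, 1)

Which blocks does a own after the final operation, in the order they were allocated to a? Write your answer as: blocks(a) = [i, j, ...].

blocks(a) = [0, 2]

after create(c) → c:[0]  free=[F...........]
after append(c, 1) → c:[0, 1]  free=[FF..........]
after append(c, 3) → c:[0, 1, 2, 3, 4]  free=[FFFFF.......]
after unlink(c) →   free=[............]
after create(a) → a:[0]  free=[F...........]
after create(c) → a:[0], c:[1]  free=[FF..........]
after append(a, 1) → a:[0, 2], c:[1]  free=[FFF.........]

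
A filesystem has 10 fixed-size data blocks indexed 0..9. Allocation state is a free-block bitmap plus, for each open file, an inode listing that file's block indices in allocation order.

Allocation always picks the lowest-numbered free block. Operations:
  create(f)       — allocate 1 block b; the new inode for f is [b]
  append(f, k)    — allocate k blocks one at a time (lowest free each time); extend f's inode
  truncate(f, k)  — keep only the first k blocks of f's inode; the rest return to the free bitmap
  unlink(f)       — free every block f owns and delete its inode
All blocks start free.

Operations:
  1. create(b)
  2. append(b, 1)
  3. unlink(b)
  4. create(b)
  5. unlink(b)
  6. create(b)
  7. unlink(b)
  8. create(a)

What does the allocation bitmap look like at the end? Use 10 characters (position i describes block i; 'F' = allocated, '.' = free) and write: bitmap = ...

bitmap = F.........

  1. create(b)  ⇒  F.........  {b→[0]}
  2. append(b, 1)  ⇒  FF........  {b→[0, 1]}
  3. unlink(b)  ⇒  ..........  {}
  4. create(b)  ⇒  F.........  {b→[0]}
  5. unlink(b)  ⇒  ..........  {}
  6. create(b)  ⇒  F.........  {b→[0]}
  7. unlink(b)  ⇒  ..........  {}
  8. create(a)  ⇒  F.........  {a→[0]}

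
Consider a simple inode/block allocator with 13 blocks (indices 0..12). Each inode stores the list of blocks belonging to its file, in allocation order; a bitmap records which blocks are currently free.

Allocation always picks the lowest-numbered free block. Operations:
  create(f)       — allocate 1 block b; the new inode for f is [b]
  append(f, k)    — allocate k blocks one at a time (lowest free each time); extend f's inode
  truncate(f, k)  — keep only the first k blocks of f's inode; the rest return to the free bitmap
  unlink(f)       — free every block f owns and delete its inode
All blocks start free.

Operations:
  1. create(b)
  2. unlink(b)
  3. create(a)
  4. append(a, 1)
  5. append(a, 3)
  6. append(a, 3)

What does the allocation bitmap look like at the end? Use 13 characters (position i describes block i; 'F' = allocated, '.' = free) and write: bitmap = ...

bitmap = FFFFFFFF.....

  1. create(b)  ⇒  F............  {b→[0]}
  2. unlink(b)  ⇒  .............  {}
  3. create(a)  ⇒  F............  {a→[0]}
  4. append(a, 1)  ⇒  FF...........  {a→[0, 1]}
  5. append(a, 3)  ⇒  FFFFF........  {a→[0, 1, 2, 3, 4]}
  6. append(a, 3)  ⇒  FFFFFFFF.....  {a→[0, 1, 2, 3, 4, 5, 6, 7]}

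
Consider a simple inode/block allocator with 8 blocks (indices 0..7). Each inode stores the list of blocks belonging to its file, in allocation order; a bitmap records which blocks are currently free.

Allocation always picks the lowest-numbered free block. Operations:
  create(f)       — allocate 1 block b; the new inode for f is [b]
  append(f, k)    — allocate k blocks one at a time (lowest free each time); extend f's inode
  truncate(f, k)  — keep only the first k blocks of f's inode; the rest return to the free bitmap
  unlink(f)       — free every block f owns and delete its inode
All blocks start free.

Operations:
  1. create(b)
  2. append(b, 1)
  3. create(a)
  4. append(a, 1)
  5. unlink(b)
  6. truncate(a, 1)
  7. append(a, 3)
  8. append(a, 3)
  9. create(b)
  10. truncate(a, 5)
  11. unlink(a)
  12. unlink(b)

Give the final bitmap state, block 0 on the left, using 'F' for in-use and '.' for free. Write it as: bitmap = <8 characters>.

[1] create(b) — b=0 (map F.......)
[2] append(b, 1) — b=0,1 (map FF......)
[3] create(a) — a=2 b=0,1 (map FFF.....)
[4] append(a, 1) — a=2,3 b=0,1 (map FFFF....)
[5] unlink(b) — a=2,3 (map ..FF....)
[6] truncate(a, 1) — a=2 (map ..F.....)
[7] append(a, 3) — a=2,0,1,3 (map FFFF....)
[8] append(a, 3) — a=2,0,1,3,4,5,6 (map FFFFFFF.)
[9] create(b) — a=2,0,1,3,4,5,6 b=7 (map FFFFFFFF)
[10] truncate(a, 5) — a=2,0,1,3,4 b=7 (map FFFFF..F)
[11] unlink(a) — b=7 (map .......F)
[12] unlink(b) —  (map ........)

bitmap = ........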